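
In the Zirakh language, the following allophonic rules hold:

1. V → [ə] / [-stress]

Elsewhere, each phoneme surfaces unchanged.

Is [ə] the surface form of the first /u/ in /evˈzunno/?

No

/u/ (between /z/ and /n/): rule 1 targets it, but not in an unstressed syllable → unchanged [u].
The actual realization is [u], not [ə].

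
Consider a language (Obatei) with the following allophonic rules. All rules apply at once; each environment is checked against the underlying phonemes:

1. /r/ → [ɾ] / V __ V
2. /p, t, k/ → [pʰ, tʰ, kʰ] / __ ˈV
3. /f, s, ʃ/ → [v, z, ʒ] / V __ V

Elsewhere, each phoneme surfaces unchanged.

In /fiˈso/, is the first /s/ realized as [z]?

Yes

/s/ (between /i/ and /o/) occurs between two vowels → [z] by rule 3.
The actual realization is [z], which matches [z].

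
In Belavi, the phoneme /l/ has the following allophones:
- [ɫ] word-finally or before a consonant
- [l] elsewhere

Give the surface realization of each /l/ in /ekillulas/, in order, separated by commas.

[ɫ], [l], [l]

Occurrence 1 (position 4): word-finally or before a consonant → [ɫ].
Occurrence 2 (position 5): no conditioning environment matches → elsewhere allophone [l].
Occurrence 3 (position 7): no conditioning environment matches → elsewhere allophone [l].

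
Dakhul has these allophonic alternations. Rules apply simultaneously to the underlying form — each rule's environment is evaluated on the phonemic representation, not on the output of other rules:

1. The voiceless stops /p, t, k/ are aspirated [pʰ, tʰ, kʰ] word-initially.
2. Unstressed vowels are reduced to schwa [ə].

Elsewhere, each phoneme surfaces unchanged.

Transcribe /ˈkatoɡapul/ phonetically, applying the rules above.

[ˈkʰatəɡəpəl]

Rule 1 applies to /k/ (word-initial: word-initially) → [kʰ].
/a/ — between /k/ and /t/; rule 2 does not apply here → [a].
/t/ (between /a/ and /o/) fails the environment for rule 1, so it stays [t].
Rule 2 applies to /o/ (between /t/ and /ɡ/: in an unstressed syllable) → [ə].
/ɡ/ (between /o/ and /a/) is unaffected → [ɡ].
Rule 2 applies to /a/ (between /ɡ/ and /p/: in an unstressed syllable) → [ə].
/p/ (between /a/ and /u/): rule 1 targets it, but not word-initially → unchanged [p].
Rule 2 applies to /u/ (between /p/ and /l/: in an unstressed syllable) → [ə].
/l/ — not in any rule's target class → [l].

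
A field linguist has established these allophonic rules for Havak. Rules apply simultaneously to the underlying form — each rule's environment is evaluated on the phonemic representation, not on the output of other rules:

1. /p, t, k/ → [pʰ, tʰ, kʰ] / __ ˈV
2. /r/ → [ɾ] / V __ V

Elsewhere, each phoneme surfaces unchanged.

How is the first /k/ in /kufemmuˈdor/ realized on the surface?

[k]

/k/ (word-initial) is in the target of rule 1 but the environment (immediately before a stressed vowel) is not met → [k].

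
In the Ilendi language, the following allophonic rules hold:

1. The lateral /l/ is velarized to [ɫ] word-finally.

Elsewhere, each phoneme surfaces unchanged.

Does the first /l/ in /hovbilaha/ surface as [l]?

Yes

/l/ (between /i/ and /a/): rule 1 targets it, but not word-finally → unchanged [l].
The actual realization is [l], which matches [l].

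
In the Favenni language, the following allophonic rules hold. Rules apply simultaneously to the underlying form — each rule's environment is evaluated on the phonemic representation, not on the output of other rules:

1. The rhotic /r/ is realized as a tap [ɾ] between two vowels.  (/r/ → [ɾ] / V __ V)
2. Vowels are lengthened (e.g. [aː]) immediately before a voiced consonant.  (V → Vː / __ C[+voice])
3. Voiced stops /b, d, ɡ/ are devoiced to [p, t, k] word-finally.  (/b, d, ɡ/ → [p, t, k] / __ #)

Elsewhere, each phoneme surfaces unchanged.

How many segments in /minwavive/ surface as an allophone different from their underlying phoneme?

Segments that undergo a rule: /i/ → [iː] (rule 2); /a/ → [aː] (rule 2); /i/ → [iː] (rule 2).
All other segments surface unchanged.

3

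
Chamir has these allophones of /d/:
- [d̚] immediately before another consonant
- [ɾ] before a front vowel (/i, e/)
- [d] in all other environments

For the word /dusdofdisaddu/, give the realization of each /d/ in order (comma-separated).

Occurrence 1 (position 1): no conditioning environment matches → elsewhere allophone [d].
Occurrence 2 (position 4): no conditioning environment matches → elsewhere allophone [d].
Occurrence 3 (position 7): before a front vowel (/i, e/) → [ɾ].
Occurrence 4 (position 11): immediately before another consonant → [d̚].
Occurrence 5 (position 12): no conditioning environment matches → elsewhere allophone [d].

[d], [d], [ɾ], [d̚], [d]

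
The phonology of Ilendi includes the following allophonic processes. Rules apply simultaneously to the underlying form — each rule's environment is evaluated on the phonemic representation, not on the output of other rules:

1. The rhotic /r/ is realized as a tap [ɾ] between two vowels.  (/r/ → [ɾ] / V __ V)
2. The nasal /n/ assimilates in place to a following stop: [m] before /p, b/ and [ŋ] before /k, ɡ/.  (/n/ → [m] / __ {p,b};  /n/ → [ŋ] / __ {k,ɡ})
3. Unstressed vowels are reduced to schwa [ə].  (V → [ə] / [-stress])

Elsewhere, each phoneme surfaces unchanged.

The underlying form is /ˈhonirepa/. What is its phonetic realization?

/h/ (word-initial): no rule targets it → [h].
/o/ — between /h/ and /n/; rule 3 does not apply here → [o].
/n/ (between /o/ and /i/) fails the environment for rule 2, so it stays [n].
/i/ — between /n/ and /r/, in an unstressed syllable — surfaces as [ə] (rule 3).
/r/ (between /i/ and /e/) occurs between two vowels → [ɾ] by rule 1.
/e/ (between /r/ and /p/) occurs in an unstressed syllable → [ə] by rule 3.
/p/ — not in any rule's target class → [p].
/a/ — word-final, in an unstressed syllable — surfaces as [ə] (rule 3).

[ˈhonəɾəpə]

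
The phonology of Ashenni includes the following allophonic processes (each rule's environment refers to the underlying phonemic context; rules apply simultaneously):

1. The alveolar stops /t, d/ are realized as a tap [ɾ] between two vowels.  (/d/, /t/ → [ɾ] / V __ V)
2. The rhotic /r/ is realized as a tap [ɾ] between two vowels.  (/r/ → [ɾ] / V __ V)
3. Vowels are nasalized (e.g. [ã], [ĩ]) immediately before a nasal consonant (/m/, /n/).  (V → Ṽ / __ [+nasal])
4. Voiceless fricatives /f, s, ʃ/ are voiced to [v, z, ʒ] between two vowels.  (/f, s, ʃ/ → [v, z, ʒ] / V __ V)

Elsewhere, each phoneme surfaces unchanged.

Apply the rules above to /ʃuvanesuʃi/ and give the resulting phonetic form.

[ʃuvãnezuʒi]

/ʃ/ (word-initial) fails the environment for rule 4, so it stays [ʃ].
/u/ (between /ʃ/ and /v/): rule 3 targets it, but not before a nasal consonant → unchanged [u].
/v/ — not in any rule's target class → [v].
/a/ — between /v/ and /n/, before a nasal consonant — surfaces as [ã] (rule 3).
/n/ stays [n].
/e/ — between /n/ and /s/; rule 3 does not apply here → [e].
/s/ (between /e/ and /u/) occurs between two vowels → [z] by rule 4.
/u/ (between /s/ and /ʃ/) is in the target of rule 3 but the environment (before a nasal consonant) is not met → [u].
/ʃ/ (between /u/ and /i/): between two vowels, so rule 4 applies → [ʒ].
/i/ (word-final) fails the environment for rule 3, so it stays [i].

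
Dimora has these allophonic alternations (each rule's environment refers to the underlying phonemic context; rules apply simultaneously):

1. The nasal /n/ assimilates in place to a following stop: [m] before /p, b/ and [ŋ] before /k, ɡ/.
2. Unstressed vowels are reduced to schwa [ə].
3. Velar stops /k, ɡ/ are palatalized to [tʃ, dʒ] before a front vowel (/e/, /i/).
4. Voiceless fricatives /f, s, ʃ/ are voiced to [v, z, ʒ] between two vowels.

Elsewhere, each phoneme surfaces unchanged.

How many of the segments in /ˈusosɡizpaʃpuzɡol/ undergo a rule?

Segments that undergo a rule: /s/ → [z] (rule 4); /o/ → [ə] (rule 2); /ɡ/ → [dʒ] (rule 3); /i/ → [ə] (rule 2); /a/ → [ə] (rule 2); /u/ → [ə] (rule 2); /o/ → [ə] (rule 2).
All other segments surface unchanged.

7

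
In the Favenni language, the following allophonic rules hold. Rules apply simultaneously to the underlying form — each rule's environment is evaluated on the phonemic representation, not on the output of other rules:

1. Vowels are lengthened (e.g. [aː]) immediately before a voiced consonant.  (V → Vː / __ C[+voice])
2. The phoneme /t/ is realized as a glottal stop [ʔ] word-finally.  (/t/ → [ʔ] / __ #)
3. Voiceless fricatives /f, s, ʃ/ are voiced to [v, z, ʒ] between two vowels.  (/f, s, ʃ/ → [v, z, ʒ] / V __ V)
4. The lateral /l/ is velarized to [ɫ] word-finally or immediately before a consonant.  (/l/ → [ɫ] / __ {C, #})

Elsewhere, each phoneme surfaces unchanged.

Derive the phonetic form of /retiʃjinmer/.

/r/ (word-initial): no rule targets it → [r].
/e/ (between /r/ and /t/) fails the environment for rule 1, so it stays [e].
/t/ (between /e/ and /i/): rule 2 targets it, but not word-finally → unchanged [t].
/i/ (between /t/ and /ʃ/): rule 1 targets it, but not before a voiced consonant → unchanged [i].
/ʃ/ — between /i/ and /j/; rule 3 does not apply here → [ʃ].
/j/ — not in any rule's target class → [j].
/i/ (between /j/ and /n/): before a voiced consonant, so rule 1 applies → [iː].
/n/ (between /i/ and /m/): no rule targets it → [n].
/m/ (between /n/ and /e/) is unaffected → [m].
/e/ — between /m/ and /r/, before a voiced consonant — surfaces as [eː] (rule 1).
/r/ (word-final) is unaffected → [r].

[retiʃjiːnmeːr]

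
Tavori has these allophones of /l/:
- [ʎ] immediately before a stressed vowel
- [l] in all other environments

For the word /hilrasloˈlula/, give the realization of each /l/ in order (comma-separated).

Occurrence 1 (position 3): no conditioning environment matches → elsewhere allophone [l].
Occurrence 2 (position 7): no conditioning environment matches → elsewhere allophone [l].
Occurrence 3 (position 9): immediately before a stressed vowel → [ʎ].
Occurrence 4 (position 11): no conditioning environment matches → elsewhere allophone [l].

[l], [l], [ʎ], [l]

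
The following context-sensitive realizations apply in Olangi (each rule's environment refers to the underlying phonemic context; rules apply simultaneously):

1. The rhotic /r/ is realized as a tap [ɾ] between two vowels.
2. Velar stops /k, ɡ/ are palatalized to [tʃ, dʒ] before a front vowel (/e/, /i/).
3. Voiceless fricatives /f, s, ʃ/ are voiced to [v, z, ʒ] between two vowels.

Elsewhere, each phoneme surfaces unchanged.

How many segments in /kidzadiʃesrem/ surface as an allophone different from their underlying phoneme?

Segments that undergo a rule: /k/ → [tʃ] (rule 2); /ʃ/ → [ʒ] (rule 3).
All other segments surface unchanged.

2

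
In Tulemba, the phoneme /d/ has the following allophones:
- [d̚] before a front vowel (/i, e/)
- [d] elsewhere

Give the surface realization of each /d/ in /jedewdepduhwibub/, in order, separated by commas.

[d̚], [d̚], [d]

Occurrence 1 (position 3): before a front vowel (/i, e/) → [d̚].
Occurrence 2 (position 6): before a front vowel (/i, e/) → [d̚].
Occurrence 3 (position 9): no conditioning environment matches → elsewhere allophone [d].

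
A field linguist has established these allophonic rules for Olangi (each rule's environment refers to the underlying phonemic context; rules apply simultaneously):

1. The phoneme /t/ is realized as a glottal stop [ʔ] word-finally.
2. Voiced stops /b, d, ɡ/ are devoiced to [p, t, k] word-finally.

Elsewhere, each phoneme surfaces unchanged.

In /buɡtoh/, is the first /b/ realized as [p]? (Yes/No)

No

/b/ (word-initial): rule 2 targets it, but not word-finally → unchanged [b].
The actual realization is [b], not [p].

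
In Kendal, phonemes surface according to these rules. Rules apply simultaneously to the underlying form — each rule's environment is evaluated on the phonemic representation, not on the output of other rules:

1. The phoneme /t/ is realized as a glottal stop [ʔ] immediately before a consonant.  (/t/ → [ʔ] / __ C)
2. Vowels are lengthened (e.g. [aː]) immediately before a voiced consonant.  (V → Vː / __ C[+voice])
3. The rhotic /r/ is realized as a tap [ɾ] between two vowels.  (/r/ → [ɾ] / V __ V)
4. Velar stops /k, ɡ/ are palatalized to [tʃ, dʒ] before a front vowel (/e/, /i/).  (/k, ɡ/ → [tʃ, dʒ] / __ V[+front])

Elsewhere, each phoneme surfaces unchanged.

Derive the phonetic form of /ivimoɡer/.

[iːviːmoːdʒeːr]

/i/ (word-initial) occurs before a voiced consonant → [iː] by rule 2.
/v/ — not in any rule's target class → [v].
/i/ (between /v/ and /m/): before a voiced consonant, so rule 2 applies → [iː].
/m/ (between /i/ and /o/): no rule targets it → [m].
/o/ (between /m/ and /ɡ/): before a voiced consonant, so rule 2 applies → [oː].
Rule 4 applies to /ɡ/ (between /o/ and /e/: before a front vowel) → [dʒ].
Rule 2 applies to /e/ (between /ɡ/ and /r/: before a voiced consonant) → [eː].
/r/ (word-final): rule 3 targets it, but not between two vowels → unchanged [r].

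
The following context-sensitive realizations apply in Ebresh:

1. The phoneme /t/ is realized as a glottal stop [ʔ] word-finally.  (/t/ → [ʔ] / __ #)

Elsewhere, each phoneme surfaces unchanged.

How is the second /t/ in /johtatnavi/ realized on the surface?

[t]

/t/ (between /a/ and /n/) fails the environment for rule 1, so it stays [t].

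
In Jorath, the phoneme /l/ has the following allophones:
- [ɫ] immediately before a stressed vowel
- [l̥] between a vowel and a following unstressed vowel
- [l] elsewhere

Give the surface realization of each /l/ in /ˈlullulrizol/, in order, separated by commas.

[ɫ], [l], [l], [l], [l]

Occurrence 1 (position 1): immediately before a stressed vowel → [ɫ].
Occurrence 2 (position 3): no conditioning environment matches → elsewhere allophone [l].
Occurrence 3 (position 4): no conditioning environment matches → elsewhere allophone [l].
Occurrence 4 (position 6): no conditioning environment matches → elsewhere allophone [l].
Occurrence 5 (position 11): no conditioning environment matches → elsewhere allophone [l].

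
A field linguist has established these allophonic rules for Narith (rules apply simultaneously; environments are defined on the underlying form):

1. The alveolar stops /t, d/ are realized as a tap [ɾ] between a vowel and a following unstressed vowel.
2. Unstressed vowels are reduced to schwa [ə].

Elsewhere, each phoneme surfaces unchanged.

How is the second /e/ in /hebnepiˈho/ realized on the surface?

[ə]

Rule 2 applies to /e/ (between /n/ and /p/: in an unstressed syllable) → [ə].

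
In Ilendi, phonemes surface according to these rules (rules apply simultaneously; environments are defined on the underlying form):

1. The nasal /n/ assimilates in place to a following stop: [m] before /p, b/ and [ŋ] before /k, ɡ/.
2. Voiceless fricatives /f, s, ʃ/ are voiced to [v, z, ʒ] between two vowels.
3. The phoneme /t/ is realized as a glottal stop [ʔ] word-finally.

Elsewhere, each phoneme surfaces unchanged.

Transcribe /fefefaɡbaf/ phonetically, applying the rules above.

[fevevaɡbaf]

/f/ (word-initial) fails the environment for rule 2, so it stays [f].
/e/ (between /f/ and /f/): no rule targets it → [e].
/f/ meets the environment for rule 2 (between two vowels) → [v].
/e/ — not in any rule's target class → [e].
/f/ (between /e/ and /a/): between two vowels, so rule 2 applies → [v].
/a/ — not in any rule's target class → [a].
/ɡ/ (between /a/ and /b/): no rule targets it → [ɡ].
/b/ (between /ɡ/ and /a/) is unaffected → [b].
/a/ (between /b/ and /f/): no rule targets it → [a].
/f/ (word-final): rule 2 targets it, but not between two vowels → unchanged [f].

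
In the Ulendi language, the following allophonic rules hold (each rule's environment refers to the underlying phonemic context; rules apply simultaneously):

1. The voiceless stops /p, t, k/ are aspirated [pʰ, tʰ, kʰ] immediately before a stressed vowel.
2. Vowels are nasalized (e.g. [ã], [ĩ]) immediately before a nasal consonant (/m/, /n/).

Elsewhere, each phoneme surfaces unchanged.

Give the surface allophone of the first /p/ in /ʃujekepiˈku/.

[p]

/p/ (between /e/ and /i/) is in the target of rule 1 but the environment (immediately before a stressed vowel) is not met → [p].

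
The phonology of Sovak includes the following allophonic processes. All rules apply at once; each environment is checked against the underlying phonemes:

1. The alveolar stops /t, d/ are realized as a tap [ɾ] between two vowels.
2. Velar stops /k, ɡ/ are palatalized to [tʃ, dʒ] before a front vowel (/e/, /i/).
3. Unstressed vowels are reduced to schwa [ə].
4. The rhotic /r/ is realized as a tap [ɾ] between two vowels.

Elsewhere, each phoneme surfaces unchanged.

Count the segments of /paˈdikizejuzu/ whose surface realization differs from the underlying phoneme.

7

Segments that undergo a rule: /a/ → [ə] (rule 3); /d/ → [ɾ] (rule 1); /k/ → [tʃ] (rule 2); /i/ → [ə] (rule 3); /e/ → [ə] (rule 3); /u/ → [ə] (rule 3); /u/ → [ə] (rule 3).
All other segments surface unchanged.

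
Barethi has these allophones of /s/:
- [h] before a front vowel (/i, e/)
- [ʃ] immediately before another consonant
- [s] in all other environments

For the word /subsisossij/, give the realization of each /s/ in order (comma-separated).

Occurrence 1 (position 1): no conditioning environment matches → elsewhere allophone [s].
Occurrence 2 (position 4): before a front vowel (/i, e/) → [h].
Occurrence 3 (position 6): no conditioning environment matches → elsewhere allophone [s].
Occurrence 4 (position 8): immediately before another consonant → [ʃ].
Occurrence 5 (position 9): before a front vowel (/i, e/) → [h].

[s], [h], [s], [ʃ], [h]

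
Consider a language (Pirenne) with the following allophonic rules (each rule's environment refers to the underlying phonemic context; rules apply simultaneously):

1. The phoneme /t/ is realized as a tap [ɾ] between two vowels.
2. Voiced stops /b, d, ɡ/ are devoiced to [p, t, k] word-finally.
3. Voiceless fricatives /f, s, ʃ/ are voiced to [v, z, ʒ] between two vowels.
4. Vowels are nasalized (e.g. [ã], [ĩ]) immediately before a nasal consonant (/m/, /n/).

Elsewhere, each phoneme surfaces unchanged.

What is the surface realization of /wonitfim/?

[wõnitfĩm]

/w/ (word-initial): no rule targets it → [w].
/o/ (between /w/ and /n/) occurs before a nasal consonant → [õ] by rule 4.
/n/ — not in any rule's target class → [n].
/i/ (between /n/ and /t/) fails the environment for rule 4, so it stays [i].
/t/ — between /i/ and /f/; rule 1 does not apply here → [t].
/f/ — between /t/ and /i/; rule 3 does not apply here → [f].
Rule 4 applies to /i/ (between /f/ and /m/: before a nasal consonant) → [ĩ].
/m/ stays [m].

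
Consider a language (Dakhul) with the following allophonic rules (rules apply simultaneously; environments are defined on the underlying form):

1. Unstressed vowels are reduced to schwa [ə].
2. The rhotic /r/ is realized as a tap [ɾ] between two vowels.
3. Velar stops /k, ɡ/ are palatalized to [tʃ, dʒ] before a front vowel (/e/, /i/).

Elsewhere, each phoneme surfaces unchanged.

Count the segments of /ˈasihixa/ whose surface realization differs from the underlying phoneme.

Segments that undergo a rule: /i/ → [ə] (rule 1); /i/ → [ə] (rule 1); /a/ → [ə] (rule 1).
All other segments surface unchanged.

3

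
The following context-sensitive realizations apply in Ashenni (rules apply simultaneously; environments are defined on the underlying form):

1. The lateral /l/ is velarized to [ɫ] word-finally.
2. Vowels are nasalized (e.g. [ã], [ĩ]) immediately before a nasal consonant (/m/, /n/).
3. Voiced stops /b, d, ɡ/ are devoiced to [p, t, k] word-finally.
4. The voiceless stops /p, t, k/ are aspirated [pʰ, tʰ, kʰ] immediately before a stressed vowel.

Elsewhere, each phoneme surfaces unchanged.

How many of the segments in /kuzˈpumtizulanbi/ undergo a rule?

Segments that undergo a rule: /p/ → [pʰ] (rule 4); /u/ → [ũ] (rule 2); /a/ → [ã] (rule 2).
All other segments surface unchanged.

3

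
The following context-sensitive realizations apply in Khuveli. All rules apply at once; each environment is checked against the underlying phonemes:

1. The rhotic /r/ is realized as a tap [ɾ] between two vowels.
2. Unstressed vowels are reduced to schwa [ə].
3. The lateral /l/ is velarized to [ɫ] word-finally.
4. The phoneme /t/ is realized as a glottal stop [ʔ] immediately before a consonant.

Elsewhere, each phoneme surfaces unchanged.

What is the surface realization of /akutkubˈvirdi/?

/a/ (word-initial): in an unstressed syllable, so rule 2 applies → [ə].
/k/ stays [k].
/u/ meets the environment for rule 2 (in an unstressed syllable) → [ə].
/t/ (between /u/ and /k/) occurs immediately before a consonant → [ʔ] by rule 4.
/k/ (between /t/ and /u/): no rule targets it → [k].
/u/ (between /k/ and /b/) occurs in an unstressed syllable → [ə] by rule 2.
/b/ (between /u/ and /v/) is unaffected → [b].
/v/ stays [v].
/i/ — between /v/ and /r/; rule 2 does not apply here → [i].
/r/ (between /i/ and /d/) fails the environment for rule 1, so it stays [r].
/d/ (between /r/ and /i/): no rule targets it → [d].
Rule 2 applies to /i/ (word-final: in an unstressed syllable) → [ə].

[əkəʔkəbˈvirdə]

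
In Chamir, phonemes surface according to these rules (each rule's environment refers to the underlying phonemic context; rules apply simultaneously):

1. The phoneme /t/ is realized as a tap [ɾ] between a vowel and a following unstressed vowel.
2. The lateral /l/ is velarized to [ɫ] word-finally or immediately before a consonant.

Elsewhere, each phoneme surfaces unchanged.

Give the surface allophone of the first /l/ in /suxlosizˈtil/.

/l/ (between /x/ and /o/) is in the target of rule 2 but the environment (word-finally or immediately before a consonant) is not met → [l].

[l]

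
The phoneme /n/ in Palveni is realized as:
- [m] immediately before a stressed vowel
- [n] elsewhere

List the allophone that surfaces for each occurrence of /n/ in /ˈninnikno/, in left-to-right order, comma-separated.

Occurrence 1 (position 1): immediately before a stressed vowel → [m].
Occurrence 2 (position 3): no conditioning environment matches → elsewhere allophone [n].
Occurrence 3 (position 4): no conditioning environment matches → elsewhere allophone [n].
Occurrence 4 (position 7): no conditioning environment matches → elsewhere allophone [n].

[m], [n], [n], [n]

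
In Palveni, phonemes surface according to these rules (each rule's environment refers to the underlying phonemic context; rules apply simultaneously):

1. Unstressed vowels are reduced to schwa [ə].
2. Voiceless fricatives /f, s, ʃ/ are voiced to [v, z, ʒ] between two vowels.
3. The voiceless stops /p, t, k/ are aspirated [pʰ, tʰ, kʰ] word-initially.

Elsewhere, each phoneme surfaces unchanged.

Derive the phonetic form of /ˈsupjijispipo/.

[ˈsupjəjəspəpə]

/s/ (word-initial) fails the environment for rule 2, so it stays [s].
/u/ (between /s/ and /p/): rule 1 targets it, but not in an unstressed syllable → unchanged [u].
/p/ — between /u/ and /j/; rule 3 does not apply here → [p].
/j/ (between /p/ and /i/): no rule targets it → [j].
/i/ (between /j/ and /j/): in an unstressed syllable, so rule 1 applies → [ə].
/j/ (between /i/ and /i/) is unaffected → [j].
Rule 1 applies to /i/ (between /j/ and /s/: in an unstressed syllable) → [ə].
/s/ (between /i/ and /p/) is in the target of rule 2 but the environment (between two vowels) is not met → [s].
/p/ (between /s/ and /i/): rule 3 targets it, but not word-initially → unchanged [p].
/i/ — between /p/ and /p/, in an unstressed syllable — surfaces as [ə] (rule 1).
/p/ (between /i/ and /o/) fails the environment for rule 3, so it stays [p].
Rule 1 applies to /o/ (word-final: in an unstressed syllable) → [ə].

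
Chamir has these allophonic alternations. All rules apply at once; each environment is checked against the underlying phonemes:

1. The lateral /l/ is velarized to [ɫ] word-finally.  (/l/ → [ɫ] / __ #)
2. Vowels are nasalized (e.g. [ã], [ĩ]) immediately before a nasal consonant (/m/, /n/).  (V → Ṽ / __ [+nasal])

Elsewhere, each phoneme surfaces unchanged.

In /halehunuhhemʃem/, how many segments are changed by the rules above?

3

Segments that undergo a rule: /u/ → [ũ] (rule 2); /e/ → [ẽ] (rule 2); /e/ → [ẽ] (rule 2).
All other segments surface unchanged.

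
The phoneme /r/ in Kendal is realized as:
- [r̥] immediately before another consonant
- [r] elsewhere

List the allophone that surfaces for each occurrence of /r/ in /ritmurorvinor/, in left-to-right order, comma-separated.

Occurrence 1 (position 1): no conditioning environment matches → elsewhere allophone [r].
Occurrence 2 (position 6): no conditioning environment matches → elsewhere allophone [r].
Occurrence 3 (position 8): immediately before another consonant → [r̥].
Occurrence 4 (position 13): no conditioning environment matches → elsewhere allophone [r].

[r], [r], [r̥], [r]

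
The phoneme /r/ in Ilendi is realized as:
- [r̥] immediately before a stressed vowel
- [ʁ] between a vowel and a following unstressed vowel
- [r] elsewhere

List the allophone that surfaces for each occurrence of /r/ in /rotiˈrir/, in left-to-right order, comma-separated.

[r], [r̥], [r]

Occurrence 1 (position 1): no conditioning environment matches → elsewhere allophone [r].
Occurrence 2 (position 5): immediately before a stressed vowel → [r̥].
Occurrence 3 (position 7): no conditioning environment matches → elsewhere allophone [r].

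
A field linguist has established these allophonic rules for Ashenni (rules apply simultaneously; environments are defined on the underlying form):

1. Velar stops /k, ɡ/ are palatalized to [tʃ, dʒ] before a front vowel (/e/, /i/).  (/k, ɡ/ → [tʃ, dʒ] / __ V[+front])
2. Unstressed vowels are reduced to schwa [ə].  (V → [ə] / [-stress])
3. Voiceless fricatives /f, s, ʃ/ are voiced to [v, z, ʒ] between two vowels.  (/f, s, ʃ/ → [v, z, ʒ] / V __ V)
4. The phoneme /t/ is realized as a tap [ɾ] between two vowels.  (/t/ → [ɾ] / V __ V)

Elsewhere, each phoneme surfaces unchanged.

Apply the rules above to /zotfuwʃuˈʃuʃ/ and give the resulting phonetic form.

[zətfəwʃəˈʒuʃ]

/z/ — not in any rule's target class → [z].
/o/ (between /z/ and /t/) occurs in an unstressed syllable → [ə] by rule 2.
/t/ (between /o/ and /f/): rule 4 targets it, but not between two vowels → unchanged [t].
/f/ (between /t/ and /u/): rule 3 targets it, but not between two vowels → unchanged [f].
Rule 2 applies to /u/ (between /f/ and /w/: in an unstressed syllable) → [ə].
/w/ (between /u/ and /ʃ/): no rule targets it → [w].
/ʃ/ (between /w/ and /u/) fails the environment for rule 3, so it stays [ʃ].
/u/ — between /ʃ/ and /ʃ/, in an unstressed syllable — surfaces as [ə] (rule 2).
/ʃ/ (between /u/ and /u/) occurs between two vowels → [ʒ] by rule 3.
/u/ — between /ʃ/ and /ʃ/; rule 2 does not apply here → [u].
/ʃ/ (word-final): rule 3 targets it, but not between two vowels → unchanged [ʃ].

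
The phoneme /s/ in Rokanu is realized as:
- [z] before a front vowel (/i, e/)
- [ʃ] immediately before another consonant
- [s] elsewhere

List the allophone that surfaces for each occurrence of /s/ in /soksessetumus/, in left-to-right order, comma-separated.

[s], [z], [ʃ], [z], [s]

Occurrence 1 (position 1): no conditioning environment matches → elsewhere allophone [s].
Occurrence 2 (position 4): before a front vowel (/i, e/) → [z].
Occurrence 3 (position 6): immediately before another consonant → [ʃ].
Occurrence 4 (position 7): before a front vowel (/i, e/) → [z].
Occurrence 5 (position 13): no conditioning environment matches → elsewhere allophone [s].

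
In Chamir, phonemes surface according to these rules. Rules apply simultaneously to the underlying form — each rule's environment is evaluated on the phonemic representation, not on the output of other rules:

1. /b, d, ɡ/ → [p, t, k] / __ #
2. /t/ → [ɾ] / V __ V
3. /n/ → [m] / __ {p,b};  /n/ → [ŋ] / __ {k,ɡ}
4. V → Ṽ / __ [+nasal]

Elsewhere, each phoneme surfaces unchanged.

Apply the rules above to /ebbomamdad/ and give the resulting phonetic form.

/e/ (word-initial): rule 4 targets it, but not before a nasal consonant → unchanged [e].
/b/ (between /e/ and /b/) is in the target of rule 1 but the environment (word-finally) is not met → [b].
/b/ (between /b/ and /o/) is in the target of rule 1 but the environment (word-finally) is not met → [b].
/o/ — between /b/ and /m/, before a nasal consonant — surfaces as [õ] (rule 4).
/m/ — not in any rule's target class → [m].
/a/ (between /m/ and /m/): before a nasal consonant, so rule 4 applies → [ã].
/m/ (between /a/ and /d/): no rule targets it → [m].
/d/ (between /m/ and /a/) is in the target of rule 1 but the environment (word-finally) is not met → [d].
/a/ (between /d/ and /d/): rule 4 targets it, but not before a nasal consonant → unchanged [a].
Rule 1 applies to /d/ (word-final: word-finally) → [t].

[ebbõmãmdat]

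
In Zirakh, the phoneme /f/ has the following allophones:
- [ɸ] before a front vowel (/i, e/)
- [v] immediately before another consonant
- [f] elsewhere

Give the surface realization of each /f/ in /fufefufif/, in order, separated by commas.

[f], [ɸ], [f], [ɸ], [f]

Occurrence 1 (position 1): no conditioning environment matches → elsewhere allophone [f].
Occurrence 2 (position 3): before a front vowel (/i, e/) → [ɸ].
Occurrence 3 (position 5): no conditioning environment matches → elsewhere allophone [f].
Occurrence 4 (position 7): before a front vowel (/i, e/) → [ɸ].
Occurrence 5 (position 9): no conditioning environment matches → elsewhere allophone [f].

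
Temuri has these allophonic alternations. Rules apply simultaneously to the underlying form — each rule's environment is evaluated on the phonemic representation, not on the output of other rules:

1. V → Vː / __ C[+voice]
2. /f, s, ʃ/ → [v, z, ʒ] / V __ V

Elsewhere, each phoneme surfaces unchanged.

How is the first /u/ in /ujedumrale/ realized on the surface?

[uː]

/u/ (word-initial) occurs before a voiced consonant → [uː] by rule 1.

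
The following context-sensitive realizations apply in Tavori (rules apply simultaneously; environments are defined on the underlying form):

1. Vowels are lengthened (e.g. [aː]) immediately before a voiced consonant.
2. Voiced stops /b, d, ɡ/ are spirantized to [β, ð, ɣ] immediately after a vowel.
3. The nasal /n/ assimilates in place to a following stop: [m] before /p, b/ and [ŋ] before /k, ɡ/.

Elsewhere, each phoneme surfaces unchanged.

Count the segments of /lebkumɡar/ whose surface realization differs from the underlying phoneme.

Segments that undergo a rule: /e/ → [eː] (rule 1); /b/ → [β] (rule 2); /u/ → [uː] (rule 1); /a/ → [aː] (rule 1).
All other segments surface unchanged.

4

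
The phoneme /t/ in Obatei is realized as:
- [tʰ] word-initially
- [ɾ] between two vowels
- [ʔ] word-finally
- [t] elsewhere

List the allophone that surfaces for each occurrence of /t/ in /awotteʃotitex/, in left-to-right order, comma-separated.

Occurrence 1 (position 4): no conditioning environment matches → elsewhere allophone [t].
Occurrence 2 (position 5): no conditioning environment matches → elsewhere allophone [t].
Occurrence 3 (position 9): between two vowels → [ɾ].
Occurrence 4 (position 11): between two vowels → [ɾ].

[t], [t], [ɾ], [ɾ]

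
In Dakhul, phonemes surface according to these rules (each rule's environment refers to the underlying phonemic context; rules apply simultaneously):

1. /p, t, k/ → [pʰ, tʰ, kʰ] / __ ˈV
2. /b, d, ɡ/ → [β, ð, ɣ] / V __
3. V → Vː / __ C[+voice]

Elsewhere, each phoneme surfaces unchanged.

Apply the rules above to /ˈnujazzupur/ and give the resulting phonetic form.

/n/ (word-initial): no rule targets it → [n].
/u/ meets the environment for rule 3 (before a voiced consonant) → [uː].
/j/ — not in any rule's target class → [j].
/a/ meets the environment for rule 3 (before a voiced consonant) → [aː].
/z/ stays [z].
/z/ — not in any rule's target class → [z].
/u/ (between /z/ and /p/) fails the environment for rule 3, so it stays [u].
/p/ — between /u/ and /u/; rule 1 does not apply here → [p].
Rule 3 applies to /u/ (between /p/ and /r/: before a voiced consonant) → [uː].
/r/ — not in any rule's target class → [r].

[ˈnuːjaːzzupuːr]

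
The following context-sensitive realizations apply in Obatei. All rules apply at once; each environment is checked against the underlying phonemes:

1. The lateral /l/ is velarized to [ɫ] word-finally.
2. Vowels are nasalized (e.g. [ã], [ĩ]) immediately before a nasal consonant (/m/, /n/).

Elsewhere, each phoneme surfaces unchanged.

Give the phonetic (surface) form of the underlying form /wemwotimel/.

[wẽmwotĩmeɫ]

/e/ — between /w/ and /m/, before a nasal consonant — surfaces as [ẽ] (rule 2).
/o/ — between /w/ and /t/; rule 2 does not apply here → [o].
/i/ (between /t/ and /m/): before a nasal consonant, so rule 2 applies → [ĩ].
/e/ (between /m/ and /l/) fails the environment for rule 2, so it stays [e].
/l/ — word-final, word-finally — surfaces as [ɫ] (rule 1).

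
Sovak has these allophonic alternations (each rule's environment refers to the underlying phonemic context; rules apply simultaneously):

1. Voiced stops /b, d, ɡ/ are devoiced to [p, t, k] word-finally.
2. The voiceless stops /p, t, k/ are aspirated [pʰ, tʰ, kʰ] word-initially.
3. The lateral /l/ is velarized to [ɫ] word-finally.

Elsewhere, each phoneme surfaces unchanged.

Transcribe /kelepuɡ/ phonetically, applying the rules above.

[kʰelepuk]

Rule 2 applies to /k/ (word-initial: word-initially) → [kʰ].
/e/ — not in any rule's target class → [e].
/l/ (between /e/ and /e/) fails the environment for rule 3, so it stays [l].
/e/ (between /l/ and /p/) is unaffected → [e].
/p/ (between /e/ and /u/) is in the target of rule 2 but the environment (word-initially) is not met → [p].
/u/ (between /p/ and /ɡ/): no rule targets it → [u].
/ɡ/ — word-final, word-finally — surfaces as [k] (rule 1).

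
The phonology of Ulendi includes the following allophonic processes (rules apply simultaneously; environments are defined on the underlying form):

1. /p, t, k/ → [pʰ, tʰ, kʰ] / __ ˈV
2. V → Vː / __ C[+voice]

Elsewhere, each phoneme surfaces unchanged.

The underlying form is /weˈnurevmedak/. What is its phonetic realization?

[weːˈnuːreːvmeːdak]

/w/ — not in any rule's target class → [w].
/e/ meets the environment for rule 2 (before a voiced consonant) → [eː].
/n/ — not in any rule's target class → [n].
/u/ meets the environment for rule 2 (before a voiced consonant) → [uː].
/r/ (between /u/ and /e/): no rule targets it → [r].
Rule 2 applies to /e/ (between /r/ and /v/: before a voiced consonant) → [eː].
/v/ — not in any rule's target class → [v].
/m/ — not in any rule's target class → [m].
/e/ (between /m/ and /d/): before a voiced consonant, so rule 2 applies → [eː].
/d/ (between /e/ and /a/) is unaffected → [d].
/a/ (between /d/ and /k/) is in the target of rule 2 but the environment (before a voiced consonant) is not met → [a].
/k/ — word-final; rule 1 does not apply here → [k].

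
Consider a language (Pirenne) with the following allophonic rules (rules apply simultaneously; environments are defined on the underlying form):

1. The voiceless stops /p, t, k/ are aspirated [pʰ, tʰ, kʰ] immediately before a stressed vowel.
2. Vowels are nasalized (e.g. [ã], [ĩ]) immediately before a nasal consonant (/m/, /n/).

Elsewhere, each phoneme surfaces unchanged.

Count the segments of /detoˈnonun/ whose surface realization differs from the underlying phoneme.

Segments that undergo a rule: /o/ → [õ] (rule 2); /o/ → [õ] (rule 2); /u/ → [ũ] (rule 2).
All other segments surface unchanged.

3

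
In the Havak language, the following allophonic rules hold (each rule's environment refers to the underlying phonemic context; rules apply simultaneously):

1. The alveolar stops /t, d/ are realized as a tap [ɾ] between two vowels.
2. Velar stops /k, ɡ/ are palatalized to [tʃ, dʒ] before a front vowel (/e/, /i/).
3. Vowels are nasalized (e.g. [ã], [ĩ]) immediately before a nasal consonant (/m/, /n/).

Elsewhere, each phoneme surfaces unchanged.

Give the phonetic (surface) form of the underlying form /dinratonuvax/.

[dĩnraɾõnuvax]

/d/ (word-initial): rule 1 targets it, but not between two vowels → unchanged [d].
Rule 3 applies to /i/ (between /d/ and /n/: before a nasal consonant) → [ĩ].
/n/ (between /i/ and /r/): no rule targets it → [n].
/r/ — not in any rule's target class → [r].
/a/ (between /r/ and /t/) is in the target of rule 3 but the environment (before a nasal consonant) is not met → [a].
/t/ — between /a/ and /o/, between two vowels — surfaces as [ɾ] (rule 1).
Rule 3 applies to /o/ (between /t/ and /n/: before a nasal consonant) → [õ].
/n/ — not in any rule's target class → [n].
/u/ (between /n/ and /v/) fails the environment for rule 3, so it stays [u].
/v/ — not in any rule's target class → [v].
/a/ — between /v/ and /x/; rule 3 does not apply here → [a].
/x/ stays [x].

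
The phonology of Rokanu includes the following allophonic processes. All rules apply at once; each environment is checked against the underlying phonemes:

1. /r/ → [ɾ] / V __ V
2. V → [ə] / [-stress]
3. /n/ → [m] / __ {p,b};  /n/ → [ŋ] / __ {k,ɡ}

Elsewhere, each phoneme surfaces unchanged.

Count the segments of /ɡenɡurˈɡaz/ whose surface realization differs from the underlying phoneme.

Segments that undergo a rule: /e/ → [ə] (rule 2); /n/ → [ŋ] (rule 3); /u/ → [ə] (rule 2).
All other segments surface unchanged.

3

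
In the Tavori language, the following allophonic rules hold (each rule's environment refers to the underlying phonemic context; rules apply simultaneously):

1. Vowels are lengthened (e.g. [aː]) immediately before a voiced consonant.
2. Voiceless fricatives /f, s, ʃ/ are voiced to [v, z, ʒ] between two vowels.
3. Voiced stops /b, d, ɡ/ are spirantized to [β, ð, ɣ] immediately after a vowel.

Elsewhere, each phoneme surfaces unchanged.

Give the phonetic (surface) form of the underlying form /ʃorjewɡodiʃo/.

/ʃ/ (word-initial) is in the target of rule 2 but the environment (between two vowels) is not met → [ʃ].
Rule 1 applies to /o/ (between /ʃ/ and /r/: before a voiced consonant) → [oː].
/r/ — not in any rule's target class → [r].
/j/ — not in any rule's target class → [j].
Rule 1 applies to /e/ (between /j/ and /w/: before a voiced consonant) → [eː].
/w/ (between /e/ and /ɡ/): no rule targets it → [w].
/ɡ/ (between /w/ and /o/) is in the target of rule 3 but the environment (immediately after a vowel) is not met → [ɡ].
/o/ meets the environment for rule 1 (before a voiced consonant) → [oː].
/d/ (between /o/ and /i/): immediately after a vowel, so rule 3 applies → [ð].
/i/ (between /d/ and /ʃ/) fails the environment for rule 1, so it stays [i].
/ʃ/ (between /i/ and /o/): between two vowels, so rule 2 applies → [ʒ].
/o/ (word-final) is in the target of rule 1 but the environment (before a voiced consonant) is not met → [o].

[ʃoːrjeːwɡoːðiʒo]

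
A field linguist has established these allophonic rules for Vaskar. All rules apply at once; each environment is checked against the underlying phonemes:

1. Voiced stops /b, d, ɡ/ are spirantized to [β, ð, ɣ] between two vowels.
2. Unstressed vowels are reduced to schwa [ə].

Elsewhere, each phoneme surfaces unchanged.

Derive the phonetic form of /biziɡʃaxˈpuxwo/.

/b/ (word-initial) fails the environment for rule 1, so it stays [b].
/i/ meets the environment for rule 2 (in an unstressed syllable) → [ə].
/z/ — not in any rule's target class → [z].
Rule 2 applies to /i/ (between /z/ and /ɡ/: in an unstressed syllable) → [ə].
/ɡ/ (between /i/ and /ʃ/) is in the target of rule 1 but the environment (between two vowels) is not met → [ɡ].
/ʃ/ stays [ʃ].
/a/ — between /ʃ/ and /x/, in an unstressed syllable — surfaces as [ə] (rule 2).
/x/ (between /a/ and /p/): no rule targets it → [x].
/p/ (between /x/ and /u/): no rule targets it → [p].
/u/ (between /p/ and /x/) is in the target of rule 2 but the environment (in an unstressed syllable) is not met → [u].
/x/ — not in any rule's target class → [x].
/w/ (between /x/ and /o/): no rule targets it → [w].
/o/ (word-final): in an unstressed syllable, so rule 2 applies → [ə].

[bəzəɡʃəxˈpuxwə]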